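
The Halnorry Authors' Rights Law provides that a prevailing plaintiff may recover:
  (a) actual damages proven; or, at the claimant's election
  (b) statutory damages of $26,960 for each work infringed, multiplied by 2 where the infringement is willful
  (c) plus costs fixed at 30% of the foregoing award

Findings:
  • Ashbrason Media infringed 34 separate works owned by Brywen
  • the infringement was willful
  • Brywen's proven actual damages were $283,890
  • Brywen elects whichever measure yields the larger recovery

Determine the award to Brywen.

$2,383,264

Statutory damages: 34 × $26,960 = $916,640
Doubled: 2 × $916,640 = $1,833,280
Greater of actual damages ($283,890) or enhanced statutory damages ($1,833,280): $1,833,280
Costs: 30% of $1,833,280 = $549,984
Award plus costs: $1,833,280 + $549,984 = $2,383,264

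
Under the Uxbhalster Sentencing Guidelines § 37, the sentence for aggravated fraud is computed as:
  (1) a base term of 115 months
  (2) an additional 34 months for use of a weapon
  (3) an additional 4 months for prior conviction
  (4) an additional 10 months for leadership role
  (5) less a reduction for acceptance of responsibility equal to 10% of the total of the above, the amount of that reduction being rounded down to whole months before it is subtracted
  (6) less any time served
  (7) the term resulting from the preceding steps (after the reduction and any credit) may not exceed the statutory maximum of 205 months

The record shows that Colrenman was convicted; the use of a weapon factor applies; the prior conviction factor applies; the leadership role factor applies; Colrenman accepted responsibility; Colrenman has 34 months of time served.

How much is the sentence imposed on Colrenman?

113 months

Use of a weapon enhancement: +34 months
Prior conviction enhancement: +4 months
Leadership role enhancement: +10 months
Adjusted term: 115 months + 34 months + 4 months + 10 months = 163 months
Acceptance of responsibility reduction: 10% of 163 months = 16 months (rounded down)
After reduction: 163 − 16 = 147 months
Less time served: 147 months − 34 months = 113 months
Cap at 205 months: 113 months is within the cap, no reduction.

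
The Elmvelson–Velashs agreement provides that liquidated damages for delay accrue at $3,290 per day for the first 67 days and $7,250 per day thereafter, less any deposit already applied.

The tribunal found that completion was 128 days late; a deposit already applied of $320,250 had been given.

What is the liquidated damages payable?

$342,430

First 67 days: 67 × $3,290 = $220,430
Remaining days: (128 − 67) × $7,250 = $442,250
Accrued per-day damages: $220,430 + $442,250 = $662,680
Less deposit already applied: $662,680 − $320,250 = $342,430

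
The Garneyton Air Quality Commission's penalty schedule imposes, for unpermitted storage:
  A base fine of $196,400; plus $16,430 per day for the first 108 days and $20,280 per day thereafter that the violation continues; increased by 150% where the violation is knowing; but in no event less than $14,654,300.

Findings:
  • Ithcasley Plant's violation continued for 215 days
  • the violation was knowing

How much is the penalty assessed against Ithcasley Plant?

First 108 days: 108 × $16,430 = $1,774,440
Remaining days: (215 − 108) × $20,280 = $2,169,960
Per-day component: $1,774,440 + $2,169,960 = $3,944,400
Base plus per-day: $196,400 + $3,944,400 = $4,140,800
Enhancement: 150% of $4,140,800 = $6,211,200
Enhanced fine: $4,140,800 + $6,211,200 = $10,352,000
Minimum $14,654,300: $10,352,000 is below the minimum → $14,654,300

Civil penalty: $14,654,300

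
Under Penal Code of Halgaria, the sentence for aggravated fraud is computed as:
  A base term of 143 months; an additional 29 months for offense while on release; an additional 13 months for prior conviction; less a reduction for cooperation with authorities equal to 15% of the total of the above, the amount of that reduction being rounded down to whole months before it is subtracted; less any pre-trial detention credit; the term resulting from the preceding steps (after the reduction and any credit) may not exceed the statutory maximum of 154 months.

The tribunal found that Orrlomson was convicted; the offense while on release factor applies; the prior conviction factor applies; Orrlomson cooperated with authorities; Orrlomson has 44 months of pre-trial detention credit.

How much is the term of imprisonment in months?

Sentence: 114 months

Offense while on release enhancement: +29 months
Prior conviction enhancement: +13 months
Adjusted term: 143 months + 29 months + 13 months = 185 months
Cooperation with authorities reduction: 15% of 185 months = 27 months (rounded down)
After reduction: 185 − 27 = 158 months
Less pre-trial detention credit: 158 months − 44 months = 114 months
Cap at 154 months: 114 months is within the cap, no reduction.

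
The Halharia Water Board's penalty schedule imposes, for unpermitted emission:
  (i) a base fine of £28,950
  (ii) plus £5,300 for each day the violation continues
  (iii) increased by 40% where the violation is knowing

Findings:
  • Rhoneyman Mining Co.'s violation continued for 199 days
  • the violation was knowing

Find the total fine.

£1,517,110

Per-day component: 199 × £5,300 = £1,054,700
Base plus per-day: £28,950 + £1,054,700 = £1,083,650
Enhancement: 40% of £1,083,650 = £433,460
Enhanced fine: £1,083,650 + £433,460 = £1,517,110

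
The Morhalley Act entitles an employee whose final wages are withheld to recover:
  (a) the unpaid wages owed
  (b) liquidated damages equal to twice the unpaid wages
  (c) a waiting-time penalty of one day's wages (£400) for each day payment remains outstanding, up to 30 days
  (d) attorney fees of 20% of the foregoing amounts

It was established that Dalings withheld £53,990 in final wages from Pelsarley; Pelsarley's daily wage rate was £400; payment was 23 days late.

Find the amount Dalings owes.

£205,404

Doubled: 2 × £53,990 = £107,980
Penalty days: min(23, 30) = 23
Waiting-time penalty: 23 × £400 = £9,200
Subtotal: £53,990 + £107,980 + £9,200 = £171,170
Attorney fees: 20% of £171,170 = £34,234
Total award: £171,170 + £34,234 = £205,404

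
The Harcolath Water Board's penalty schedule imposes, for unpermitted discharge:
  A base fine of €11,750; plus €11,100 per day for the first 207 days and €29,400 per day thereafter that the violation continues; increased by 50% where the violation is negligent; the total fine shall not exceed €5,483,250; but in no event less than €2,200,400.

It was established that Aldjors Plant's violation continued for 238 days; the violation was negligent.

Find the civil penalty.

€4,831,275

First 207 days: 207 × €11,100 = €2,297,700
Remaining days: (238 − 207) × €29,400 = €911,400
Per-day component: €2,297,700 + €911,400 = €3,209,100
Base plus per-day: €11,750 + €3,209,100 = €3,220,850
Enhancement: 50% of €3,220,850 = €1,610,425
Enhanced fine: €3,220,850 + €1,610,425 = €4,831,275
Cap at €5,483,250: €4,831,275 is within the cap, no reduction.
Minimum €2,200,400: €4,831,275 meets the minimum, no increase.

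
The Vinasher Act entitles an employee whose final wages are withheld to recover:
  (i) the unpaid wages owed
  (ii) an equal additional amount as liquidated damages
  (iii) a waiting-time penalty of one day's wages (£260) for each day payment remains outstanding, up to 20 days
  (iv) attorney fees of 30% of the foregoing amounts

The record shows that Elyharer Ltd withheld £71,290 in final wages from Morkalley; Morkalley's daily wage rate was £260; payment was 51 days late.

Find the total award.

£192,114

Liquidated damages (equal amount): £71,290
Penalty days: min(51, 20) = 20
Waiting-time penalty: 20 × £260 = £5,200
Subtotal: £71,290 + £71,290 + £5,200 = £147,780
Attorney fees: 30% of £147,780 = £44,334
Total award: £147,780 + £44,334 = £192,114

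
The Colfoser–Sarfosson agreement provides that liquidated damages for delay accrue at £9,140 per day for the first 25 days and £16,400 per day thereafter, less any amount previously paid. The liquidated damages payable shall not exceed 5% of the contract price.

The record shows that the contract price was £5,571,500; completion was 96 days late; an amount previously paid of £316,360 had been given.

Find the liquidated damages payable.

£278,575

First 25 days: 25 × £9,140 = £228,500
Remaining days: (96 − 25) × £16,400 = £1,164,400
Accrued per-day damages: £228,500 + £1,164,400 = £1,392,900
Less amount previously paid: £1,392,900 − £316,360 = £1,076,540
Cap: 5% of £5,571,500 = £278,575
Cap at £278,575: £1,076,540 exceeds the cap → £278,575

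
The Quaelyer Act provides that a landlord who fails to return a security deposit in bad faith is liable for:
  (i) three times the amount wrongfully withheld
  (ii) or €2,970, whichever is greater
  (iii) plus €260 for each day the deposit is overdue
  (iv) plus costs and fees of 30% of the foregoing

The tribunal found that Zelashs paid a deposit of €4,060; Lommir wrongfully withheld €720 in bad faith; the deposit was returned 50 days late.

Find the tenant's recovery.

Trebled: 3 × €720 = €2,160
Minimum €2,970: €2,160 is below the minimum → €2,970
Late-return penalty: 50 × €260 = €13,000
Damages plus late penalty: €2,970 + €13,000 = €15,970
Costs and fees: 30% of €15,970 = €4,791
Total recovery: €15,970 + €4,791 = €20,761

Recovery: €20,761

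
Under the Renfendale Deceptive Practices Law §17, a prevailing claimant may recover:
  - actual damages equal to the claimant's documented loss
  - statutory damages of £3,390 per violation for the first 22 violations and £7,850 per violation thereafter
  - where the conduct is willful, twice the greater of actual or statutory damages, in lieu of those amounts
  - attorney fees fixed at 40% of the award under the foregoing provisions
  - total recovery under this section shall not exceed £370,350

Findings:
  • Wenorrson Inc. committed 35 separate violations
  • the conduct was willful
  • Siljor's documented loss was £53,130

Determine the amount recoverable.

£370,350

First 22 violations: 22 × £3,390 = £74,580
Remaining violations: (35 − 22) × £7,850 = £102,050
Statutory damages: £74,580 + £102,050 = £176,630
Greater of actual damages (£53,130) or statutory damages (£176,630): £176,630
Doubled: 2 × £176,630 = £353,260
Attorney fees: 40% of £353,260 = £141,304
Total before cap: £353,260 + £141,304 = £494,564
Cap at £370,350: £494,564 exceeds the cap → £370,350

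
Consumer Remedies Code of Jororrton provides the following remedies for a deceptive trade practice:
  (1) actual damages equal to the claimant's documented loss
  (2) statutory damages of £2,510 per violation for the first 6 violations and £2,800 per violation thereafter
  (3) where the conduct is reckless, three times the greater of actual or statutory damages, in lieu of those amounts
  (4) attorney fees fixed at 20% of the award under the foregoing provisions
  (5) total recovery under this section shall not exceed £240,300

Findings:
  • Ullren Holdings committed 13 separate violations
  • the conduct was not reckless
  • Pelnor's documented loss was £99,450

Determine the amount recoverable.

£160,932

First 6 violations: 6 × £2,510 = £15,060
Remaining violations: (13 − 6) × £2,800 = £19,600
Statutory damages: £15,060 + £19,600 = £34,660
Conduct not reckless: the in-lieu enhancement does not apply.
Actual plus statutory damages: £99,450 + £34,660 = £134,110
Attorney fees: 20% of £134,110 = £26,822
Total before cap: £134,110 + £26,822 = £160,932
Cap at £240,300: £160,932 is within the cap, no reduction.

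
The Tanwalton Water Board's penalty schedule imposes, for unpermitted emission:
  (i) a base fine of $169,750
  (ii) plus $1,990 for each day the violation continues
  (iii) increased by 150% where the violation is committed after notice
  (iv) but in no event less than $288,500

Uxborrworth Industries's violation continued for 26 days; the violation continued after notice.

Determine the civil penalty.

Per-day component: 26 × $1,990 = $51,740
Base plus per-day: $169,750 + $51,740 = $221,490
Enhancement: 150% of $221,490 = $332,235
Enhanced fine: $221,490 + $332,235 = $553,725
Minimum $288,500: $553,725 meets the minimum, no increase.

$553,725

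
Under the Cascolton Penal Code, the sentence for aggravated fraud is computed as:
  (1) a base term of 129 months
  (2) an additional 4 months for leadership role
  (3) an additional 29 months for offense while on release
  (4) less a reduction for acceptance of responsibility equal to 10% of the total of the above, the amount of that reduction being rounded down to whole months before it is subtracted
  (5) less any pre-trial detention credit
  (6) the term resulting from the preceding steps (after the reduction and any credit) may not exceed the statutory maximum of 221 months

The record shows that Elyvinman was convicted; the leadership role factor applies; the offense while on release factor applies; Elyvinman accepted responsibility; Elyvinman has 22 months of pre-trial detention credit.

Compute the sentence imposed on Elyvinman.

Sentence: 124 months

Leadership role enhancement: +4 months
Offense while on release enhancement: +29 months
Adjusted term: 129 months + 4 months + 29 months = 162 months
Acceptance of responsibility reduction: 10% of 162 months = 16 months (rounded down)
After reduction: 162 − 16 = 146 months
Less pre-trial detention credit: 146 months − 22 months = 124 months
Cap at 221 months: 124 months is within the cap, no reduction.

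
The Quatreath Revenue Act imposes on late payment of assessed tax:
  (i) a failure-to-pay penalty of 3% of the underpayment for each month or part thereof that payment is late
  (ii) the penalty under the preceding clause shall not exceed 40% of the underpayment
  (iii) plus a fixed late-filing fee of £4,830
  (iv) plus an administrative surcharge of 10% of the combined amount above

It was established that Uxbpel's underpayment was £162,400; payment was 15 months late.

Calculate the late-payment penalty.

£76,769

Accrued rate: 3% × 15 = 45%, capped at 40% → 40%
Failure-to-pay penalty: 40% of £162,400 = £64,960
Penalty before surcharge: £64,960 + £4,830 = £69,790
Administrative surcharge: 10% of £69,790 = £6,979
Total penalty: £69,790 + £6,979 = £76,769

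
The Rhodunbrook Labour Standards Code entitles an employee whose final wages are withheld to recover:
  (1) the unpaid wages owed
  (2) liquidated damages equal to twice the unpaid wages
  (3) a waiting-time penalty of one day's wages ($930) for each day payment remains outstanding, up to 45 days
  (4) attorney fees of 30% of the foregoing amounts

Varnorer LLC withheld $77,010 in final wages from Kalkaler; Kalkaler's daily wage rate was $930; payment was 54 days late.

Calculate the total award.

$354,744

Doubled: 2 × $77,010 = $154,020
Penalty days: min(54, 45) = 45
Waiting-time penalty: 45 × $930 = $41,850
Subtotal: $77,010 + $154,020 + $41,850 = $272,880
Attorney fees: 30% of $272,880 = $81,864
Total award: $272,880 + $81,864 = $354,744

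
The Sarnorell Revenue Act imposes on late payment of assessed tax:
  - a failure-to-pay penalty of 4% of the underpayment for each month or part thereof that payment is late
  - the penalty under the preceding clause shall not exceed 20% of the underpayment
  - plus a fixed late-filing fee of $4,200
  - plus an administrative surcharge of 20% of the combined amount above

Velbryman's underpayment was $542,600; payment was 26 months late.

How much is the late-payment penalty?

Accrued rate: 4% × 26 = 104%, capped at 20% → 20%
Failure-to-pay penalty: 20% of $542,600 = $108,520
Penalty before surcharge: $108,520 + $4,200 = $112,720
Administrative surcharge: 20% of $112,720 = $22,544
Total penalty: $112,720 + $22,544 = $135,264

$135,264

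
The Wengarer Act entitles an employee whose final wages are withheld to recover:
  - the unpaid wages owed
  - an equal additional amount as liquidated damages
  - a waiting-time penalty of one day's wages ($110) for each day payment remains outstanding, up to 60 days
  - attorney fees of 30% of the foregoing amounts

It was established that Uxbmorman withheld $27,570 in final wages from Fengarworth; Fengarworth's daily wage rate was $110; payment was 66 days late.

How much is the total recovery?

Liquidated damages (equal amount): $27,570
Penalty days: min(66, 60) = 60
Waiting-time penalty: 60 × $110 = $6,600
Subtotal: $27,570 + $27,570 + $6,600 = $61,740
Attorney fees: 30% of $61,740 = $18,522
Total award: $61,740 + $18,522 = $80,262

$80,262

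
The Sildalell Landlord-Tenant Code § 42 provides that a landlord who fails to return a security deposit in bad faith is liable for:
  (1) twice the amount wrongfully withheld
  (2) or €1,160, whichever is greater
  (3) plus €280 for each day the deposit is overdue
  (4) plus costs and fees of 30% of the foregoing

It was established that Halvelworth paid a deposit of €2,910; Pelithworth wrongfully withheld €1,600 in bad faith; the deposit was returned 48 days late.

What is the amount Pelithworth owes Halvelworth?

€21,632

Doubled: 2 × €1,600 = €3,200
Minimum €1,160: €3,200 meets the minimum, no increase.
Late-return penalty: 48 × €280 = €13,440
Damages plus late penalty: €3,200 + €13,440 = €16,640
Costs and fees: 30% of €16,640 = €4,992
Total recovery: €16,640 + €4,992 = €21,632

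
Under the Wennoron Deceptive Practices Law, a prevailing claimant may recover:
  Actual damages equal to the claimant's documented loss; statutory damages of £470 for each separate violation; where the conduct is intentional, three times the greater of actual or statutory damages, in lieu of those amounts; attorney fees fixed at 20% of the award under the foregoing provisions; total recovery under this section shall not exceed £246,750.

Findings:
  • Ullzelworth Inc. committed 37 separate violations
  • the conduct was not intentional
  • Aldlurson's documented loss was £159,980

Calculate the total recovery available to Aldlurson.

£212,844

Statutory damages: 37 × £470 = £17,390
Conduct not intentional: the in-lieu enhancement does not apply.
Actual plus statutory damages: £159,980 + £17,390 = £177,370
Attorney fees: 20% of £177,370 = £35,474
Total before cap: £177,370 + £35,474 = £212,844
Cap at £246,750: £212,844 is within the cap, no reduction.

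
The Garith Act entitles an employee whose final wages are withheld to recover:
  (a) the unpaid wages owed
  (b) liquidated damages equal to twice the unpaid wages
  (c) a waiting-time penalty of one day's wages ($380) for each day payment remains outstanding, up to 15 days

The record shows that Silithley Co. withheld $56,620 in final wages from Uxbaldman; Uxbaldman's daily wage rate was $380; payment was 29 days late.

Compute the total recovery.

Doubled: 2 × $56,620 = $113,240
Penalty days: min(29, 15) = 15
Waiting-time penalty: 15 × $380 = $5,700
Total award: $56,620 + $113,240 + $5,700 = $175,560

$175,560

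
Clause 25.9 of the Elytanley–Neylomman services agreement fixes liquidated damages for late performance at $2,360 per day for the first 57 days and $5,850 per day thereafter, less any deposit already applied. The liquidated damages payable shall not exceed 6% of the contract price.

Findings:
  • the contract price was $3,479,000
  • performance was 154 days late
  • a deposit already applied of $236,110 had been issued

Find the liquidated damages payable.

First 57 days: 57 × $2,360 = $134,520
Remaining days: (154 − 57) × $5,850 = $567,450
Accrued per-day damages: $134,520 + $567,450 = $701,970
Less deposit already applied: $701,970 − $236,110 = $465,860
Cap: 6% of $3,479,000 = $208,740
Cap at $208,740: $465,860 exceeds the cap → $208,740

$208,740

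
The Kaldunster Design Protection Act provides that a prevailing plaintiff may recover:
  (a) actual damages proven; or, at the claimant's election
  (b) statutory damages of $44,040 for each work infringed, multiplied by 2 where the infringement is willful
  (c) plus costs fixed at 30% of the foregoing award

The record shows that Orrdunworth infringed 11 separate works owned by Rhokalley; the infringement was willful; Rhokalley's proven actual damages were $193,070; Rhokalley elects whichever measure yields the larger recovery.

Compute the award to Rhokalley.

Statutory damages: 11 × $44,040 = $484,440
Doubled: 2 × $484,440 = $968,880
Greater of actual damages ($193,070) or enhanced statutory damages ($968,880): $968,880
Costs: 30% of $968,880 = $290,664
Award plus costs: $968,880 + $290,664 = $1,259,544

$1,259,544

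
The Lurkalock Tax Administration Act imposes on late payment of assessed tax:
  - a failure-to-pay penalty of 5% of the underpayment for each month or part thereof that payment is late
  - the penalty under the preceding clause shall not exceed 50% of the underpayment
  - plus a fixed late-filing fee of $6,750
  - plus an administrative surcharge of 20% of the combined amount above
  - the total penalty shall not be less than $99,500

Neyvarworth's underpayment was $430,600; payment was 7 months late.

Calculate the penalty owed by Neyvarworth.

Penalty: $188,952

Accrued rate: 5% × 7 = 35%, capped at 50% → 35%
Failure-to-pay penalty: 35% of $430,600 = $150,710
Penalty before surcharge: $150,710 + $6,750 = $157,460
Administrative surcharge: 20% of $157,460 = $31,492
Total penalty: $157,460 + $31,492 = $188,952
Minimum $99,500: $188,952 meets the minimum, no increase.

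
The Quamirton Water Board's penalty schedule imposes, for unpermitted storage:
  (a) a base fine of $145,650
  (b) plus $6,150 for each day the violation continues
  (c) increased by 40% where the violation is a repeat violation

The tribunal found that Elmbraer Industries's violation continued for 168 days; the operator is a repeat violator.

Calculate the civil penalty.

$1,650,390

Per-day component: 168 × $6,150 = $1,033,200
Base plus per-day: $145,650 + $1,033,200 = $1,178,850
Enhancement: 40% of $1,178,850 = $471,540
Enhanced fine: $1,178,850 + $471,540 = $1,650,390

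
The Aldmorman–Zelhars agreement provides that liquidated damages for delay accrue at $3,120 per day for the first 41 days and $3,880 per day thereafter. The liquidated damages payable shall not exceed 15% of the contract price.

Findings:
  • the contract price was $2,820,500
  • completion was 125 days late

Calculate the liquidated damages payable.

$423,075

First 41 days: 41 × $3,120 = $127,920
Remaining days: (125 − 41) × $3,880 = $325,920
Accrued per-day damages: $127,920 + $325,920 = $453,840
Cap: 15% of $2,820,500 = $423,075
Cap at $423,075: $453,840 exceeds the cap → $423,075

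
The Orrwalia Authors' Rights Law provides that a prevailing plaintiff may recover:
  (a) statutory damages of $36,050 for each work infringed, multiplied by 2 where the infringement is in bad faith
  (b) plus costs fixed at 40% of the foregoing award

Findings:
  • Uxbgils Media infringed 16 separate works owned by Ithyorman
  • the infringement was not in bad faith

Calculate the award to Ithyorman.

$807,520

Statutory damages: 16 × $36,050 = $576,800
Infringement not in bad faith: no ×2 enhancement.
Costs: 40% of $576,800 = $230,720
Award plus costs: $576,800 + $230,720 = $807,520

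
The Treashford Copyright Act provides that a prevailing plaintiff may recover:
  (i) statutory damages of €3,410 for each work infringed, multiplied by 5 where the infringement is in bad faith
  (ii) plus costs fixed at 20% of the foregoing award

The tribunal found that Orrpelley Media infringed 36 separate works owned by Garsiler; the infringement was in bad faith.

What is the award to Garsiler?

Award: €736,560

Statutory damages: 36 × €3,410 = €122,760
Multiplied by 5: 5 × €122,760 = €613,800
Costs: 20% of €613,800 = €122,760
Award plus costs: €613,800 + €122,760 = €736,560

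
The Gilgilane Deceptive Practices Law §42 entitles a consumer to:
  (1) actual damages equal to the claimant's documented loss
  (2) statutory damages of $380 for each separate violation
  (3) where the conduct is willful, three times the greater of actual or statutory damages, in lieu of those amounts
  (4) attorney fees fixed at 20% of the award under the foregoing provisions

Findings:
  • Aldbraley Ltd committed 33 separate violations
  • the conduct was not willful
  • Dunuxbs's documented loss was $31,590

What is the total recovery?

$52,956

Statutory damages: 33 × $380 = $12,540
Conduct not willful: the in-lieu enhancement does not apply.
Actual plus statutory damages: $31,590 + $12,540 = $44,130
Attorney fees: 20% of $44,130 = $8,826
Total recovery: $44,130 + $8,826 = $52,956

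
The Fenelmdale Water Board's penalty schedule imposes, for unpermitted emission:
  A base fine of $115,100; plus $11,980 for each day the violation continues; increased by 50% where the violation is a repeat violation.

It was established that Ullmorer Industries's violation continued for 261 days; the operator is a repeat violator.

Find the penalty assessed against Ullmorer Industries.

$4,862,820

Per-day component: 261 × $11,980 = $3,126,780
Base plus per-day: $115,100 + $3,126,780 = $3,241,880
Enhancement: 50% of $3,241,880 = $1,620,940
Enhanced fine: $3,241,880 + $1,620,940 = $4,862,820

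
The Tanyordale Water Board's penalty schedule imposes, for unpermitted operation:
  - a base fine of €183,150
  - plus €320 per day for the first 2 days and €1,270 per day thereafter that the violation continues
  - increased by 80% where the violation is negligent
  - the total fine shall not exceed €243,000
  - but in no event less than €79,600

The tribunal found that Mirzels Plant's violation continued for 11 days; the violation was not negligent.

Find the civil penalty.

First 2 days: 2 × €320 = €640
Remaining days: (11 − 2) × €1,270 = €11,430
Per-day component: €640 + €11,430 = €12,070
Base plus per-day: €183,150 + €12,070 = €195,220
The violation was not negligent: no 80% increase.
Cap at €243,000: €195,220 is within the cap, no reduction.
Minimum €79,600: €195,220 meets the minimum, no increase.

Civil penalty: €195,220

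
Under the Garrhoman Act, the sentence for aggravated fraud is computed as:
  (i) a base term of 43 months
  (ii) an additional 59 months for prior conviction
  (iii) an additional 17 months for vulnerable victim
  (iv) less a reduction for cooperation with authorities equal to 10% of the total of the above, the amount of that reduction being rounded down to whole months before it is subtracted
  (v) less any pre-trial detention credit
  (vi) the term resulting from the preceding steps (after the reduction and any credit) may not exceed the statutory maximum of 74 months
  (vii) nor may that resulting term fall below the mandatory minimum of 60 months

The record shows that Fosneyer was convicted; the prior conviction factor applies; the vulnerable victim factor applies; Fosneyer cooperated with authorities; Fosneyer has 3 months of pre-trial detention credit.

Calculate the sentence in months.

Prior conviction enhancement: +59 months
Vulnerable victim enhancement: +17 months
Adjusted term: 43 months + 59 months + 17 months = 119 months
Cooperation with authorities reduction: 10% of 119 months = 11 months (rounded down)
After reduction: 119 − 11 = 108 months
Less pre-trial detention credit: 108 months − 3 months = 105 months
Cap at 74 months: 105 months exceeds the cap → 74 months
Minimum 60 months: 74 months meets the minimum, no increase.

Sentence: 74 months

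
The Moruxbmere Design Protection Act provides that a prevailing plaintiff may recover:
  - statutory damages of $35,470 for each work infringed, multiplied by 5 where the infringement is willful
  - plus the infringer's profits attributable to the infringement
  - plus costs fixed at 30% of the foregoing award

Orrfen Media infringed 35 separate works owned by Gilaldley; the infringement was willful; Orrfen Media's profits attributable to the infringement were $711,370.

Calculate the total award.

Award: $8,994,206

Statutory damages: 35 × $35,470 = $1,241,450
Multiplied by 5: 5 × $1,241,450 = $6,207,250
Combined award: $6,207,250 + $711,370 = $6,918,620
Costs: 30% of $6,918,620 = $2,075,586
Award plus costs: $6,918,620 + $2,075,586 = $8,994,206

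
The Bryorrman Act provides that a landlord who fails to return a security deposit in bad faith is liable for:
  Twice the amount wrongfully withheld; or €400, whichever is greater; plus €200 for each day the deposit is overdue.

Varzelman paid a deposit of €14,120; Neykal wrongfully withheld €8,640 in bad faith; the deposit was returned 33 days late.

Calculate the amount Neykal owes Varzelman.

€23,880

Doubled: 2 × €8,640 = €17,280
Minimum €400: €17,280 meets the minimum, no increase.
Late-return penalty: 33 × €200 = €6,600
Damages plus late penalty: €17,280 + €6,600 = €23,880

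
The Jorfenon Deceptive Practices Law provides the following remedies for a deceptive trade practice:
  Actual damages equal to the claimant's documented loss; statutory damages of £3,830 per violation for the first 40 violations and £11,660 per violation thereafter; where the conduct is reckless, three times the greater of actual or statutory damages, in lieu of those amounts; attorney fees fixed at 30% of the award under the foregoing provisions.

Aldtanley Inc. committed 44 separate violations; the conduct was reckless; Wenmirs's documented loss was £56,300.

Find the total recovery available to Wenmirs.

First 40 violations: 40 × £3,830 = £153,200
Remaining violations: (44 − 40) × £11,660 = £46,640
Statutory damages: £153,200 + £46,640 = £199,840
Greater of actual damages (£56,300) or statutory damages (£199,840): £199,840
Trebled: 3 × £199,840 = £599,520
Attorney fees: 30% of £599,520 = £179,856
Total recovery: £599,520 + £179,856 = £779,376

£779,376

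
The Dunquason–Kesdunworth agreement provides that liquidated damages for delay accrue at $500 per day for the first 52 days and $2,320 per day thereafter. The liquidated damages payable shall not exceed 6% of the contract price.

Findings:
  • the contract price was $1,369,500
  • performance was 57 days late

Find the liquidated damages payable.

$37,600

First 52 days: 52 × $500 = $26,000
Remaining days: (57 − 52) × $2,320 = $11,600
Accrued per-day damages: $26,000 + $11,600 = $37,600
Cap: 6% of $1,369,500 = $82,170
Cap at $82,170: $37,600 is within the cap, no reduction.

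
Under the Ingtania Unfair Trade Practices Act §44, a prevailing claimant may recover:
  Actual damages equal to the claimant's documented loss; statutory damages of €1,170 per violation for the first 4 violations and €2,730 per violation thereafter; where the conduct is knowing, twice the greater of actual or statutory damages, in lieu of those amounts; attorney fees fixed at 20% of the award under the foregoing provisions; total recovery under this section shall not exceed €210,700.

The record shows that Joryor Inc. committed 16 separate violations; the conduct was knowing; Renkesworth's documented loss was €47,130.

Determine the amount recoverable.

First 4 violations: 4 × €1,170 = €4,680
Remaining violations: (16 − 4) × €2,730 = €32,760
Statutory damages: €4,680 + €32,760 = €37,440
Greater of actual damages (€47,130) or statutory damages (€37,440): €47,130
Doubled: 2 × €47,130 = €94,260
Attorney fees: 20% of €94,260 = €18,852
Total before cap: €94,260 + €18,852 = €113,112
Cap at €210,700: €113,112 is within the cap, no reduction.

€113,112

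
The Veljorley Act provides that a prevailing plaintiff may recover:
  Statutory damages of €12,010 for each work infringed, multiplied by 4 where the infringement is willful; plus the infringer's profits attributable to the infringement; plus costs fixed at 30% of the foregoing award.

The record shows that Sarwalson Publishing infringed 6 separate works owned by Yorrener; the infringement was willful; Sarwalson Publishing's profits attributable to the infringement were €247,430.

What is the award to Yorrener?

€696,371

Statutory damages: 6 × €12,010 = €72,060
Multiplied by 4: 4 × €72,060 = €288,240
Combined award: €288,240 + €247,430 = €535,670
Costs: 30% of €535,670 = €160,701
Award plus costs: €535,670 + €160,701 = €696,371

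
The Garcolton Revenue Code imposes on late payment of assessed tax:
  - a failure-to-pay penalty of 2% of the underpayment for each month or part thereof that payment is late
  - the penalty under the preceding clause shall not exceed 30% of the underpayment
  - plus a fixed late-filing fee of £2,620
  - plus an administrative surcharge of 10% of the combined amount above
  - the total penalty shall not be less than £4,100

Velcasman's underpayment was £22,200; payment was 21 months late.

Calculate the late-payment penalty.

Accrued rate: 2% × 21 = 42%, capped at 30% → 30%
Failure-to-pay penalty: 30% of £22,200 = £6,660
Penalty before surcharge: £6,660 + £2,620 = £9,280
Administrative surcharge: 10% of £9,280 = £928
Total penalty: £9,280 + £928 = £10,208
Minimum £4,100: £10,208 meets the minimum, no increase.

£10,208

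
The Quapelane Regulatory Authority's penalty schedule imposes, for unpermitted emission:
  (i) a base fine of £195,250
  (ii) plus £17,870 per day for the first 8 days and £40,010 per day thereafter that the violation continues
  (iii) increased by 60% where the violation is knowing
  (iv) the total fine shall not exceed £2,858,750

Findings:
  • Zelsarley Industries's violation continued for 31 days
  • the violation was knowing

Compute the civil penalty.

£2,013,504

First 8 days: 8 × £17,870 = £142,960
Remaining days: (31 − 8) × £40,010 = £920,230
Per-day component: £142,960 + £920,230 = £1,063,190
Base plus per-day: £195,250 + £1,063,190 = £1,258,440
Enhancement: 60% of £1,258,440 = £755,064
Enhanced fine: £1,258,440 + £755,064 = £2,013,504
Cap at £2,858,750: £2,013,504 is within the cap, no reduction.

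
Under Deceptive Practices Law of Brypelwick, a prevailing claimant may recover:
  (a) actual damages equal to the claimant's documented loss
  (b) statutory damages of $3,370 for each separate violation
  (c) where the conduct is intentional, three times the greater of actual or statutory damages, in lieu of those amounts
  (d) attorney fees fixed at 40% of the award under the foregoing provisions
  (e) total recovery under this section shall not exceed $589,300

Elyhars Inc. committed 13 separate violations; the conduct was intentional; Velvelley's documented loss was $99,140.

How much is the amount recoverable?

$416,388

Statutory damages: 13 × $3,370 = $43,810
Greater of actual damages ($99,140) or statutory damages ($43,810): $99,140
Trebled: 3 × $99,140 = $297,420
Attorney fees: 40% of $297,420 = $118,968
Total before cap: $297,420 + $118,968 = $416,388
Cap at $589,300: $416,388 is within the cap, no reduction.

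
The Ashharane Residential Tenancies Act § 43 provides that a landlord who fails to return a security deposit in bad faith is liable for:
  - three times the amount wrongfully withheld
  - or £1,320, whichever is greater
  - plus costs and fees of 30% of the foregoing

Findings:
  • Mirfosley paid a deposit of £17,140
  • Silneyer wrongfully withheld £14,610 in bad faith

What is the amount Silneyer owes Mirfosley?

£56,979

Trebled: 3 × £14,610 = £43,830
Minimum £1,320: £43,830 meets the minimum, no increase.
Costs and fees: 30% of £43,830 = £13,149
Total recovery: £43,830 + £13,149 = £56,979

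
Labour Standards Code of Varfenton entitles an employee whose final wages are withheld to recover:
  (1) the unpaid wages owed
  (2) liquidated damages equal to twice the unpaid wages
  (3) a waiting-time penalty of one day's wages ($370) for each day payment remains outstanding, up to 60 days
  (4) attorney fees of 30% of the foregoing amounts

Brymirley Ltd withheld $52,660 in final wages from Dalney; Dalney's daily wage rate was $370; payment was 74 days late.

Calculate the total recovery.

Doubled: 2 × $52,660 = $105,320
Penalty days: min(74, 60) = 60
Waiting-time penalty: 60 × $370 = $22,200
Subtotal: $52,660 + $105,320 + $22,200 = $180,180
Attorney fees: 30% of $180,180 = $54,054
Total award: $180,180 + $54,054 = $234,234

$234,234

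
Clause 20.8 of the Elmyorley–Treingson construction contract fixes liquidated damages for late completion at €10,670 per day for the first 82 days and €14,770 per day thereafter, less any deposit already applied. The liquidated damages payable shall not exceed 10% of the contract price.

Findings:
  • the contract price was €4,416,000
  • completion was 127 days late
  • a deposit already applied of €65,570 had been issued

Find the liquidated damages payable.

First 82 days: 82 × €10,670 = €874,940
Remaining days: (127 − 82) × €14,770 = €664,650
Accrued per-day damages: €874,940 + €664,650 = €1,539,590
Less deposit already applied: €1,539,590 − €65,570 = €1,474,020
Cap: 10% of €4,416,000 = €441,600
Cap at €441,600: €1,474,020 exceeds the cap → €441,600

€441,600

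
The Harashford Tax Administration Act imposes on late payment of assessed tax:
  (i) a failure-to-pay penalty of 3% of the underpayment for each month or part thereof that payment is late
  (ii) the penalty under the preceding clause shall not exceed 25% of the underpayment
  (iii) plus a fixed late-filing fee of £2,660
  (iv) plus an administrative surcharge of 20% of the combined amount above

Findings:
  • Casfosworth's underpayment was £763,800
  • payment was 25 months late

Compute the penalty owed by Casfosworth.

Accrued rate: 3% × 25 = 75%, capped at 25% → 25%
Failure-to-pay penalty: 25% of £763,800 = £190,950
Penalty before surcharge: £190,950 + £2,660 = £193,610
Administrative surcharge: 20% of £193,610 = £38,722
Total penalty: £193,610 + £38,722 = £232,332

£232,332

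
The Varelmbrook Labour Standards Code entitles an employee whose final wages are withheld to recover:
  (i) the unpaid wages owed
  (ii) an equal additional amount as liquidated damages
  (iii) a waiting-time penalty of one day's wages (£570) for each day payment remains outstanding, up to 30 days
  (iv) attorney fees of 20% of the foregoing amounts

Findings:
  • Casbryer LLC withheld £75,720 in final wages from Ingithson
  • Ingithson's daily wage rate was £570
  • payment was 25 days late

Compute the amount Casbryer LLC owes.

£198,828

Liquidated damages (equal amount): £75,720
Penalty days: min(25, 30) = 25
Waiting-time penalty: 25 × £570 = £14,250
Subtotal: £75,720 + £75,720 + £14,250 = £165,690
Attorney fees: 20% of £165,690 = £33,138
Total award: £165,690 + £33,138 = £198,828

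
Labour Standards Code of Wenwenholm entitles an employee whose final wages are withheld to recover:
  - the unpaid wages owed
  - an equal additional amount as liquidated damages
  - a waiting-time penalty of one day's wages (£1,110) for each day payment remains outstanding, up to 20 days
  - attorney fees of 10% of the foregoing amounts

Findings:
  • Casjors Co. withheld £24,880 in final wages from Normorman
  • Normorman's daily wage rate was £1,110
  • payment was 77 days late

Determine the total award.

£79,156

Liquidated damages (equal amount): £24,880
Penalty days: min(77, 20) = 20
Waiting-time penalty: 20 × £1,110 = £22,200
Subtotal: £24,880 + £24,880 + £22,200 = £71,960
Attorney fees: 10% of £71,960 = £7,196
Total award: £71,960 + £7,196 = £79,156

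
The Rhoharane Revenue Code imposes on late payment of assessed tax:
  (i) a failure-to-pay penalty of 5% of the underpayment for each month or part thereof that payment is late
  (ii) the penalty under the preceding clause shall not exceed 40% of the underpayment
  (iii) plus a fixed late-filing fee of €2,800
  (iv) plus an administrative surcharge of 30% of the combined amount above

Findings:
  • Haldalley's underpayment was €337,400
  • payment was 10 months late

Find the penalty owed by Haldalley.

€179,088

Accrued rate: 5% × 10 = 50%, capped at 40% → 40%
Failure-to-pay penalty: 40% of €337,400 = €134,960
Penalty before surcharge: €134,960 + €2,800 = €137,760
Administrative surcharge: 30% of €137,760 = €41,328
Total penalty: €137,760 + €41,328 = €179,088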